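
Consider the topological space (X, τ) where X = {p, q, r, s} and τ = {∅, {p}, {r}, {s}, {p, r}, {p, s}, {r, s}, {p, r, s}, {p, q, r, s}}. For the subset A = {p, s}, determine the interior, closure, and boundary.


int(A) = {p, s}, cl(A) = {p, q, s}, ∂A = {q}.

Closed sets in (X, τ) are complements of opens:
  closed(X, τ) = {∅, {q}, {p, q}, {q, r}, {q, s}, {p, q, r}, {p, q, s}, {q, r, s}, {p, q, r, s}}.
int(A) = ⋃ {U ∈ τ : U ⊆ A}. Opens contained in A: ∅, {p}, {s}, {p, s}.
Taking the union of these: int(A) = {p, s}.
cl(A) = ⋂ {C closed : A ⊆ C}. Closed sets containing A: {p, q, s}, {p, q, r, s}.
Intersecting these: cl(A) = {p, q, s}.
∂A = cl(A) ∖ int(A) = {p, q, s} ∖ {p, s} = {q}.


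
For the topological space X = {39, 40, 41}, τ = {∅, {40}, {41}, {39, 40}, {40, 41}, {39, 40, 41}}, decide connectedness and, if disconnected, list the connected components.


(X, τ) is disconnected; components = [{41}, {39, 40}].

Find clopen sets (U ∈ τ with X ∖ U ∈ τ):
  U = ∅, X ∖ U = {39, 40, 41} — both open, so U is clopen.
  U = {41}, X ∖ U = {39, 40} — both open, so U is clopen.
  U = {39, 40}, X ∖ U = {41} — both open, so U is clopen.
  U = {39, 40, 41}, X ∖ U = ∅ — both open, so U is clopen.
Nontrivial clopen(s) exist: e.g. {39, 40}. So (X, τ) is disconnected.
Compute connected components by grouping points that agree on all clopens:
  component: {41}
  component: {39, 40}


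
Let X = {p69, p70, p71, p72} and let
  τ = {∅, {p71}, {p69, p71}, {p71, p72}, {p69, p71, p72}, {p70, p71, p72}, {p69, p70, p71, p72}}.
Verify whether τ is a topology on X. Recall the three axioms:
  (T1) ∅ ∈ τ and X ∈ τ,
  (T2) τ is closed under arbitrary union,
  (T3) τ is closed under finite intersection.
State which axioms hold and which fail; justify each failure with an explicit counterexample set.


τ IS a topology on X.

Axiom (T1): ∅ ∈ τ? Yes; X ∈ τ? Yes.
Axiom (T2/T3): check pairwise unions and intersections of members of τ.
All pairwise intersections and unions checked — each lies in τ. Therefore τ satisfies (T1), (T2), (T3): it IS a topology on X.


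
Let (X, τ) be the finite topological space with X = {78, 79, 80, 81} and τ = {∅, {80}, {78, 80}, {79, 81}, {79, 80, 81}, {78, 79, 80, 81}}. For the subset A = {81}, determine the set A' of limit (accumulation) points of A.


A' = {79}

For each x ∈ X, list the open sets U ∈ τ with x ∈ U, then check whether U ∩ (A ∖ {x}) ≠ ∅ for every such U.
  x = 78: open {78, 80} ∋ x has {78, 80} ∩ (A ∖ {78}) = ∅, so x is NOT a limit point.
  x = 79: opens ∋ x are {79, 81}, {79, 80, 81}, {78, 79, 80, 81}; each meets A ∖ {79}, so x IS a limit point.
  x = 80: open {80} ∋ x has {80} ∩ (A ∖ {80}) = ∅, so x is NOT a limit point.
  x = 81: open {79, 81} ∋ x has {79, 81} ∩ (A ∖ {81}) = ∅, so x is NOT a limit point.
Collecting: A' = {79}.


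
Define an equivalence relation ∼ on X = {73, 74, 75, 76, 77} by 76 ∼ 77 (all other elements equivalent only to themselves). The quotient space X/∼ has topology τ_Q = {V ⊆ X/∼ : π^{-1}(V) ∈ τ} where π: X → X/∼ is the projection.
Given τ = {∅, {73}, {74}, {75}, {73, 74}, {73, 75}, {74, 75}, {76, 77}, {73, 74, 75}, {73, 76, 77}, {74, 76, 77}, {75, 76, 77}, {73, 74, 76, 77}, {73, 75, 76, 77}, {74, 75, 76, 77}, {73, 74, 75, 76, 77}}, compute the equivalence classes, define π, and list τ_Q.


X/∼ = {[73], [74], [75], [76=77]}; |τ_Q| = 16.

Equivalence classes: [73], [74], [75], [76=77].
Quotient map π: X → X/∼ sends 73 ↦ [73], 74 ↦ [74], 75 ↦ [75], 76 ↦ [76=77], 77 ↦ [76=77].
For each subset V ⊆ X/∼, compute π^{-1}(V) ⊆ X and check whether π^{-1}(V) ∈ τ. V is open in τ_Q iff π^{-1}(V) ∈ τ.
  V = {}: π^{-1}(V) = ∅ ∈ τ ✓.
  V = {[73]}: π^{-1}(V) = {73} ∈ τ ✓.
  V = {[74]}: π^{-1}(V) = {74} ∈ τ ✓.
  V = {[73], [74]}: π^{-1}(V) = {73, 74} ∈ τ ✓.
  V = {[75]}: π^{-1}(V) = {75} ∈ τ ✓.
  V = {[73], [75]}: π^{-1}(V) = {73, 75} ∈ τ ✓.
  V = {[74], [75]}: π^{-1}(V) = {74, 75} ∈ τ ✓.
  V = {[73], [74], [75]}: π^{-1}(V) = {73, 74, 75} ∈ τ ✓.
  V = {[76=77]}: π^{-1}(V) = {76, 77} ∈ τ ✓.
  V = {[73], [76=77]}: π^{-1}(V) = {73, 76, 77} ∈ τ ✓.
  V = {[74], [76=77]}: π^{-1}(V) = {74, 76, 77} ∈ τ ✓.
  V = {[73], [74], [76=77]}: π^{-1}(V) = {73, 74, 76, 77} ∈ τ ✓.
  V = {[75], [76=77]}: π^{-1}(V) = {75, 76, 77} ∈ τ ✓.
  V = {[73], [75], [76=77]}: π^{-1}(V) = {73, 75, 76, 77} ∈ τ ✓.
  V = {[74], [75], [76=77]}: π^{-1}(V) = {74, 75, 76, 77} ∈ τ ✓.
  V = {[73], [74], [75], [76=77]}: π^{-1}(V) = {73, 74, 75, 76, 77} ∈ τ ✓.
Open sets in the quotient: τ_Q = {{}, {[73]}, {[74]}, {[73], [74]}, {[75]}, {[73], [75]}, {[74], [75]}, {[73], [74], [75]}, {[76=77]}, {[73], [76=77]}, {[74], [76=77]}, {[73], [74], [76=77]}, {[75], [76=77]}, {[73], [75], [76=77]}, {[74], [75], [76=77]}, {[73], [74], [75], [76=77]}} (16 elements).


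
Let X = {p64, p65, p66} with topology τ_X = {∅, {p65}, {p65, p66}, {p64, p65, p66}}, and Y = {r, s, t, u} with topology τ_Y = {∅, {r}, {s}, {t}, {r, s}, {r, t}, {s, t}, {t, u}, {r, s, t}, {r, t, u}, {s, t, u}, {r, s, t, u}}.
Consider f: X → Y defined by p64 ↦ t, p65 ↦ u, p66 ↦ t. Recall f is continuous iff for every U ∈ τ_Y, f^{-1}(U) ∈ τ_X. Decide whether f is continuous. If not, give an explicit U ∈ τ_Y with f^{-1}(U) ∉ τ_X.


f is NOT continuous.

Compute f^{-1}(U) for each U ∈ τ_Y:
  U = ∅: f^{-1}(U) = ∅ ∈ τ_X ✓.
  U = {r}: f^{-1}(U) = ∅ ∈ τ_X ✓.
  U = {s}: f^{-1}(U) = ∅ ∈ τ_X ✓.
  U = {t}: f^{-1}(U) = {p64, p66} ∉ τ_X ✗.
  U = {r, s}: f^{-1}(U) = ∅ ∈ τ_X ✓.
  U = {r, t}: f^{-1}(U) = {p64, p66} ∉ τ_X ✗.
  U = {s, t}: f^{-1}(U) = {p64, p66} ∉ τ_X ✗.
  U = {t, u}: f^{-1}(U) = {p64, p65, p66} ∈ τ_X ✓.
  U = {r, s, t}: f^{-1}(U) = {p64, p66} ∉ τ_X ✗.
  U = {r, t, u}: f^{-1}(U) = {p64, p65, p66} ∈ τ_X ✓.
  U = {s, t, u}: f^{-1}(U) = {p64, p65, p66} ∈ τ_X ✓.
  U = {r, s, t, u}: f^{-1}(U) = {p64, p65, p66} ∈ τ_X ✓.
Found U = {t} with f^{-1}(U) = {p64, p66} not in τ_X. Therefore f is NOT continuous.


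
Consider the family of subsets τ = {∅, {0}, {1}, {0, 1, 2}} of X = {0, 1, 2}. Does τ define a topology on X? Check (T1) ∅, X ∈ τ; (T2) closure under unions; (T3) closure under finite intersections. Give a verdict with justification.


τ is NOT a topology on X.

Axiom (T1): ∅ ∈ τ? Yes; X ∈ τ? Yes.
Axiom (T2/T3): check pairwise unions and intersections of members of τ.
Counterexample for (T2): {0} ∪ {1} = {0, 1} ∉ τ. Therefore τ is NOT a topology.


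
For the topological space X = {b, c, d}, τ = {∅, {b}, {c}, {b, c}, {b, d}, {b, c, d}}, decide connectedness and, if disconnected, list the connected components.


(X, τ) is disconnected; components = [{c}, {b, d}].

Find clopen sets (U ∈ τ with X ∖ U ∈ τ):
  U = ∅, X ∖ U = {b, c, d} — both open, so U is clopen.
  U = {c}, X ∖ U = {b, d} — both open, so U is clopen.
  U = {b, d}, X ∖ U = {c} — both open, so U is clopen.
  U = {b, c, d}, X ∖ U = ∅ — both open, so U is clopen.
Nontrivial clopen(s) exist: e.g. {c}. So (X, τ) is disconnected.
Compute connected components by grouping points that agree on all clopens:
  component: {c}
  component: {b, d}


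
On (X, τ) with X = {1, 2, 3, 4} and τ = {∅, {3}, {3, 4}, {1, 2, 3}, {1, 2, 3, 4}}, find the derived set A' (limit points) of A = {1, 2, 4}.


A' = {1, 2}

For each x ∈ X, list the open sets U ∈ τ with x ∈ U, then check whether U ∩ (A ∖ {x}) ≠ ∅ for every such U.
  x = 1: opens ∋ x are {1, 2, 3}, {1, 2, 3, 4}; each meets A ∖ {1}, so x IS a limit point.
  x = 2: opens ∋ x are {1, 2, 3}, {1, 2, 3, 4}; each meets A ∖ {2}, so x IS a limit point.
  x = 3: open {3} ∋ x has {3} ∩ (A ∖ {3}) = ∅, so x is NOT a limit point.
  x = 4: open {3, 4} ∋ x has {3, 4} ∩ (A ∖ {4}) = ∅, so x is NOT a limit point.
Collecting: A' = {1, 2}.


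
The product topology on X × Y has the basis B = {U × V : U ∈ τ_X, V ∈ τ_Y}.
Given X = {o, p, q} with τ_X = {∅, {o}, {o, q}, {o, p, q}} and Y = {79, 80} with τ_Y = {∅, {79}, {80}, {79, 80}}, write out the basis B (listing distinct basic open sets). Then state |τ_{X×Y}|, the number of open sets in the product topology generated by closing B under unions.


Basis B = {∅ × ∅, {o} × {79}, {o} × {80}, {o} × {79, 80}, {o, q} × {79}, {o, q} × {80}, {o, p, q} × {79}, {o, p, q} × {80}, {o, q} × {79, 80}, {o, p, q} × {79, 80}}; |τ_{X×Y}| = 16.

Enumerate products U × V with U ∈ τ_X, V ∈ τ_Y (deduplicated):
  ∅ × ∅ = {} (∅)
  {o} × {79} = {(o,79)}
  {o} × {80} = {(o,80)}
  {o} × {79, 80} = {(o,79), (o,80)}
  {o, q} × {79} = {(o,79), (q,79)}
  {o, q} × {80} = {(o,80), (q,80)}
  {o, p, q} × {79} = {(o,79), (p,79), (q,79)}
  {o, p, q} × {80} = {(o,80), (p,80), (q,80)}
  {o, q} × {79, 80} = {(o,79), (o,80), (q,79), (q,80)}
  {o, p, q} × {79, 80} = {(o,79), (o,80), (p,79), (p,80), (q,79), (q,80)}
These 10 distinct sets form the basis B.
Close under arbitrary unions to get τ_{X×Y}; counting gives |τ_{X×Y}| = 16.


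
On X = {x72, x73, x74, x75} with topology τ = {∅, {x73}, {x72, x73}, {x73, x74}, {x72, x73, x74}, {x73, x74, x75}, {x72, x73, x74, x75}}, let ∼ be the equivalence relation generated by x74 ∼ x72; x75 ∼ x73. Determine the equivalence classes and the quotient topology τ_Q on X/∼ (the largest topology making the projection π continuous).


X/∼ = {[x72=x74], [x73=x75]}; |τ_Q| = 2.

Equivalence classes: [x72=x74], [x73=x75].
Quotient map π: X → X/∼ sends x72 ↦ [x72=x74], x73 ↦ [x73=x75], x74 ↦ [x72=x74], x75 ↦ [x73=x75].
For each subset V ⊆ X/∼, compute π^{-1}(V) ⊆ X and check whether π^{-1}(V) ∈ τ. V is open in τ_Q iff π^{-1}(V) ∈ τ.
  V = {}: π^{-1}(V) = ∅ ∈ τ ✓.
  V = {[x72=x74]}: π^{-1}(V) = {x72, x74} ∉ τ ✗.
  V = {[x73=x75]}: π^{-1}(V) = {x73, x75} ∉ τ ✗.
  V = {[x72=x74], [x73=x75]}: π^{-1}(V) = {x72, x73, x74, x75} ∈ τ ✓.
Open sets in the quotient: τ_Q = {{}, {[x72=x74], [x73=x75]}} (2 elements).


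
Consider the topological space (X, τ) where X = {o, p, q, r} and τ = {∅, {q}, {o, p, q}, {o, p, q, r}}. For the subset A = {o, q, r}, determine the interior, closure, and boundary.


int(A) = {q}, cl(A) = {o, p, q, r}, ∂A = {o, p, r}.

Closed sets in (X, τ) are complements of opens:
  closed(X, τ) = {∅, {r}, {o, p, r}, {o, p, q, r}}.
int(A) = ⋃ {U ∈ τ : U ⊆ A}. Opens contained in A: ∅, {q}.
Taking the union of these: int(A) = {q}.
cl(A) = ⋂ {C closed : A ⊆ C}. Closed sets containing A: {o, p, q, r}.
Intersecting these: cl(A) = {o, p, q, r}.
∂A = cl(A) ∖ int(A) = {o, p, q, r} ∖ {q} = {o, p, r}.


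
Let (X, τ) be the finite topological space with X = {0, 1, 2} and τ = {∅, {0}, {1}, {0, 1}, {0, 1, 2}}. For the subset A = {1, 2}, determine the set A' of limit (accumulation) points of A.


A' = {2}

For each x ∈ X, list the open sets U ∈ τ with x ∈ U, then check whether U ∩ (A ∖ {x}) ≠ ∅ for every such U.
  x = 0: open {0} ∋ x has {0} ∩ (A ∖ {0}) = ∅, so x is NOT a limit point.
  x = 1: open {1} ∋ x has {1} ∩ (A ∖ {1}) = ∅, so x is NOT a limit point.
  x = 2: opens ∋ x are {0, 1, 2}; each meets A ∖ {2}, so x IS a limit point.
Collecting: A' = {2}.


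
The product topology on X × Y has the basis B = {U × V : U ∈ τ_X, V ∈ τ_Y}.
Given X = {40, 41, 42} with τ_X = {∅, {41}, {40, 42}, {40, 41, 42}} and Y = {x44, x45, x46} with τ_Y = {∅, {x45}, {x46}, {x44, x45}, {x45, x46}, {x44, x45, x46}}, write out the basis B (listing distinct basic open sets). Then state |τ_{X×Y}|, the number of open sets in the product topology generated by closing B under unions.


Basis B = {∅ × ∅, {41} × {x45}, {41} × {x46}, {40, 42} × {x45}, {40, 42} × {x46}, {41} × {x44, x45}, {41} × {x45, x46}, {40, 41, 42} × {x45}, {40, 41, 42} × {x46}, {41} × {x44, x45, x46}, {40, 42} × {x44, x45}, {40, 42} × {x45, x46}, {40, 42} × {x44, x45, x46}, {40, 41, 42} × {x44, x45}, {40, 41, 42} × {x45, x46}, {40, 41, 42} × {x44, x45, x46}}; |τ_{X×Y}| = 36.

Enumerate products U × V with U ∈ τ_X, V ∈ τ_Y (deduplicated):
  ∅ × ∅ = {} (∅)
  {41} × {x45} = {(41,x45)}
  {41} × {x46} = {(41,x46)}
  {40, 42} × {x45} = {(40,x45), (42,x45)}
  {40, 42} × {x46} = {(40,x46), (42,x46)}
  {41} × {x44, x45} = {(41,x44), (41,x45)}
  {41} × {x45, x46} = {(41,x45), (41,x46)}
  {40, 41, 42} × {x45} = {(40,x45), (41,x45), (42,x45)}
  {40, 41, 42} × {x46} = {(40,x46), (41,x46), (42,x46)}
  {41} × {x44, x45, x46} = {(41,x44), (41,x45), (41,x46)}
  {40, 42} × {x44, x45} = {(40,x44), (40,x45), (42,x44), (42,x45)}
  {40, 42} × {x45, x46} = {(40,x45), (40,x46), (42,x45), (42,x46)}
  {40, 42} × {x44, x45, x46} = {(40,x44), (40,x45), (40,x46), (42,x44), (42,x45), (42,x46)}
  {40, 41, 42} × {x44, x45} = {(40,x44), (40,x45), (41,x44), (41,x45), (42,x44), (42,x45)}
  {40, 41, 42} × {x45, x46} = {(40,x45), (40,x46), (41,x45), (41,x46), (42,x45), (42,x46)}
  {40, 41, 42} × {x44, x45, x46} = {(40,x44), (40,x45), (40,x46), (41,x44), (41,x45), (41,x46), (42,x44), (42,x45), (42,x46)}
These 16 distinct sets form the basis B.
Close under arbitrary unions to get τ_{X×Y}; counting gives |τ_{X×Y}| = 36.


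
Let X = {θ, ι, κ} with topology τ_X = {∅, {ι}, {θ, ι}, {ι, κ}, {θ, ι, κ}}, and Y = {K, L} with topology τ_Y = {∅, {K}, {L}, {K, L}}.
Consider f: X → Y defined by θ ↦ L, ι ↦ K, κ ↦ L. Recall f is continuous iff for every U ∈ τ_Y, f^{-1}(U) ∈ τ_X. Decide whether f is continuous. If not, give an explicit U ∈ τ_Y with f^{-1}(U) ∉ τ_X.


f is NOT continuous.

Compute f^{-1}(U) for each U ∈ τ_Y:
  U = ∅: f^{-1}(U) = ∅ ∈ τ_X ✓.
  U = {K}: f^{-1}(U) = {ι} ∈ τ_X ✓.
  U = {L}: f^{-1}(U) = {θ, κ} ∉ τ_X ✗.
  U = {K, L}: f^{-1}(U) = {θ, ι, κ} ∈ τ_X ✓.
Found U = {L} with f^{-1}(U) = {θ, κ} not in τ_X. Therefore f is NOT continuous.


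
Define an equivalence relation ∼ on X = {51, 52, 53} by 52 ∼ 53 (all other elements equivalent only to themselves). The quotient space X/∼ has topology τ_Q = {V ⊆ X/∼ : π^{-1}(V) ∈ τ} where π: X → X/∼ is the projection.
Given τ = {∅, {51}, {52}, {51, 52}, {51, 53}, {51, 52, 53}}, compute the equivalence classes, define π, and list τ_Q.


X/∼ = {[51], [52=53]}; |τ_Q| = 3.

Equivalence classes: [51], [52=53].
Quotient map π: X → X/∼ sends 51 ↦ [51], 52 ↦ [52=53], 53 ↦ [52=53].
For each subset V ⊆ X/∼, compute π^{-1}(V) ⊆ X and check whether π^{-1}(V) ∈ τ. V is open in τ_Q iff π^{-1}(V) ∈ τ.
  V = {}: π^{-1}(V) = ∅ ∈ τ ✓.
  V = {[51]}: π^{-1}(V) = {51} ∈ τ ✓.
  V = {[52=53]}: π^{-1}(V) = {52, 53} ∉ τ ✗.
  V = {[51], [52=53]}: π^{-1}(V) = {51, 52, 53} ∈ τ ✓.
Open sets in the quotient: τ_Q = {{}, {[51]}, {[51], [52=53]}} (3 elements).


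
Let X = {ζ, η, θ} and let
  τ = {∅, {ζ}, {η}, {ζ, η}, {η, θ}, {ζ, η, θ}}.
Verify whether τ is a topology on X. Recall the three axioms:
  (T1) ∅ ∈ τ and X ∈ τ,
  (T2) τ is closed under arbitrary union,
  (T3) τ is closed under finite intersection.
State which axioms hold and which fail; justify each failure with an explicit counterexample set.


τ IS a topology on X.

Axiom (T1): ∅ ∈ τ? Yes; X ∈ τ? Yes.
Axiom (T2/T3): check pairwise unions and intersections of members of τ.
All pairwise intersections and unions checked — each lies in τ. Therefore τ satisfies (T1), (T2), (T3): it IS a topology on X.


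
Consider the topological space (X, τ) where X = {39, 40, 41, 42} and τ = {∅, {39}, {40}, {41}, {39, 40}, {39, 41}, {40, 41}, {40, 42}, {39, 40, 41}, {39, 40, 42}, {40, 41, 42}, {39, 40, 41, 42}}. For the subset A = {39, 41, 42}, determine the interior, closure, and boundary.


int(A) = {39, 41}, cl(A) = {39, 41, 42}, ∂A = {42}.

Closed sets in (X, τ) are complements of opens:
  closed(X, τ) = {∅, {39}, {41}, {42}, {39, 41}, {39, 42}, {40, 42}, {41, 42}, {39, 40, 42}, {39, 41, 42}, {40, 41, 42}, {39, 40, 41, 42}}.
int(A) = ⋃ {U ∈ τ : U ⊆ A}. Opens contained in A: ∅, {39}, {41}, {39, 41}.
Taking the union of these: int(A) = {39, 41}.
cl(A) = ⋂ {C closed : A ⊆ C}. Closed sets containing A: {39, 41, 42}, {39, 40, 41, 42}.
Intersecting these: cl(A) = {39, 41, 42}.
∂A = cl(A) ∖ int(A) = {39, 41, 42} ∖ {39, 41} = {42}.


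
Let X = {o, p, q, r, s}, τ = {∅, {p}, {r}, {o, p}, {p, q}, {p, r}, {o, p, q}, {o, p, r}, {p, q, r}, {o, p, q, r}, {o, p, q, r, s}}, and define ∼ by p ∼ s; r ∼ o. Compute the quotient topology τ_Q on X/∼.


X/∼ = {[o=r], [p=s], [q]}; |τ_Q| = 2.

Equivalence classes: [o=r], [p=s], [q].
Quotient map π: X → X/∼ sends o ↦ [o=r], p ↦ [p=s], q ↦ [q], r ↦ [o=r], s ↦ [p=s].
For each subset V ⊆ X/∼, compute π^{-1}(V) ⊆ X and check whether π^{-1}(V) ∈ τ. V is open in τ_Q iff π^{-1}(V) ∈ τ.
  V = {}: π^{-1}(V) = ∅ ∈ τ ✓.
  V = {[o=r]}: π^{-1}(V) = {o, r} ∉ τ ✗.
  V = {[p=s]}: π^{-1}(V) = {p, s} ∉ τ ✗.
  V = {[o=r], [p=s]}: π^{-1}(V) = {o, p, r, s} ∉ τ ✗.
  V = {[q]}: π^{-1}(V) = {q} ∉ τ ✗.
  V = {[o=r], [q]}: π^{-1}(V) = {o, q, r} ∉ τ ✗.
  V = {[p=s], [q]}: π^{-1}(V) = {p, q, s} ∉ τ ✗.
  V = {[o=r], [p=s], [q]}: π^{-1}(V) = {o, p, q, r, s} ∈ τ ✓.
Open sets in the quotient: τ_Q = {{}, {[o=r], [p=s], [q]}} (2 elements).


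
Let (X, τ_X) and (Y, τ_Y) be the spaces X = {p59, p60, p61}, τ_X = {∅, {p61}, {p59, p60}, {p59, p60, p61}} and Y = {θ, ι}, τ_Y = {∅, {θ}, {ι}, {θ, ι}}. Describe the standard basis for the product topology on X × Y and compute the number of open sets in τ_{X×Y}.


Basis B = {∅ × ∅, {p61} × {θ}, {p61} × {ι}, {p59, p60} × {θ}, {p59, p60} × {ι}, {p61} × {θ, ι}, {p59, p60, p61} × {θ}, {p59, p60, p61} × {ι}, {p59, p60} × {θ, ι}, {p59, p60, p61} × {θ, ι}}; |τ_{X×Y}| = 16.

Enumerate products U × V with U ∈ τ_X, V ∈ τ_Y (deduplicated):
  ∅ × ∅ = {} (∅)
  {p61} × {θ} = {(p61,θ)}
  {p61} × {ι} = {(p61,ι)}
  {p59, p60} × {θ} = {(p59,θ), (p60,θ)}
  {p59, p60} × {ι} = {(p59,ι), (p60,ι)}
  {p61} × {θ, ι} = {(p61,θ), (p61,ι)}
  {p59, p60, p61} × {θ} = {(p59,θ), (p60,θ), (p61,θ)}
  {p59, p60, p61} × {ι} = {(p59,ι), (p60,ι), (p61,ι)}
  {p59, p60} × {θ, ι} = {(p59,θ), (p59,ι), (p60,θ), (p60,ι)}
  {p59, p60, p61} × {θ, ι} = {(p59,θ), (p59,ι), (p60,θ), (p60,ι), (p61,θ), (p61,ι)}
These 10 distinct sets form the basis B.
Close under arbitrary unions to get τ_{X×Y}; counting gives |τ_{X×Y}| = 16.


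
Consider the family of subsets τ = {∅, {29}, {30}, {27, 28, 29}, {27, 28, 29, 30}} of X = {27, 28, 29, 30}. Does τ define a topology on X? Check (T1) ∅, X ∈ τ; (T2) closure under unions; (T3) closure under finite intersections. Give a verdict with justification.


τ is NOT a topology on X.

Axiom (T1): ∅ ∈ τ? Yes; X ∈ τ? Yes.
Axiom (T2/T3): check pairwise unions and intersections of members of τ.
Counterexample for (T2): {29} ∪ {30} = {29, 30} ∉ τ. Therefore τ is NOT a topology.


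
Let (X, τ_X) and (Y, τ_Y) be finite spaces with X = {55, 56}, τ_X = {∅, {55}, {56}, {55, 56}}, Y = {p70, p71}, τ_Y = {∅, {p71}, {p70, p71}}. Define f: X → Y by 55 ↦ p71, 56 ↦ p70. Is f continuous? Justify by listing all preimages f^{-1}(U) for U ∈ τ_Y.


f IS continuous.

Compute f^{-1}(U) for each U ∈ τ_Y:
  U = ∅: f^{-1}(U) = ∅ ∈ τ_X ✓.
  U = {p71}: f^{-1}(U) = {55} ∈ τ_X ✓.
  U = {p70, p71}: f^{-1}(U) = {55, 56} ∈ τ_X ✓.
Every preimage lies in τ_X, so f IS continuous.


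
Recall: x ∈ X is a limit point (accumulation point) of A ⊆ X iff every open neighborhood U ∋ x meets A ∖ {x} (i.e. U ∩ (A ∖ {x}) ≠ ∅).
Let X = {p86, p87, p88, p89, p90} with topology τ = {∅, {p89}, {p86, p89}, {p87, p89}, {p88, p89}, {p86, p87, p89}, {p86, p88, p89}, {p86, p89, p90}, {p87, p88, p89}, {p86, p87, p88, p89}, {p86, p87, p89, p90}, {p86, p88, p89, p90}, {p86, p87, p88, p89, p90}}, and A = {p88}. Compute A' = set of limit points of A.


A' = ∅

For each x ∈ X, list the open sets U ∈ τ with x ∈ U, then check whether U ∩ (A ∖ {x}) ≠ ∅ for every such U.
  x = p86: open {p86, p89} ∋ x has {p86, p89} ∩ (A ∖ {p86}) = ∅, so x is NOT a limit point.
  x = p87: open {p87, p89} ∋ x has {p87, p89} ∩ (A ∖ {p87}) = ∅, so x is NOT a limit point.
  x = p88: open {p88, p89} ∋ x has {p88, p89} ∩ (A ∖ {p88}) = ∅, so x is NOT a limit point.
  x = p89: open {p89} ∋ x has {p89} ∩ (A ∖ {p89}) = ∅, so x is NOT a limit point.
  x = p90: open {p86, p89, p90} ∋ x has {p86, p89, p90} ∩ (A ∖ {p90}) = ∅, so x is NOT a limit point.
Collecting: A' = ∅.


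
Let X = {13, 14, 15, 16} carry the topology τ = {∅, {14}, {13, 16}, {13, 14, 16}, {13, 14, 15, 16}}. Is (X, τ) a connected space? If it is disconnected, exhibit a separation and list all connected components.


(X, τ) is connected.

Find clopen sets (U ∈ τ with X ∖ U ∈ τ):
  U = ∅, X ∖ U = {13, 14, 15, 16} — both open, so U is clopen.
  U = {13, 14, 15, 16}, X ∖ U = ∅ — both open, so U is clopen.
Only trivial clopens (∅ and X) exist, so (X, τ) is connected.
Compute connected components by grouping points that agree on all clopens:
  component: {13, 14, 15, 16}


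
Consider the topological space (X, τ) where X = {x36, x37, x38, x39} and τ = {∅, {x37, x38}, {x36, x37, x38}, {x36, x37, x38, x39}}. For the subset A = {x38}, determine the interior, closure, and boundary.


int(A) = ∅, cl(A) = {x36, x37, x38, x39}, ∂A = {x36, x37, x38, x39}.

Closed sets in (X, τ) are complements of opens:
  closed(X, τ) = {∅, {x39}, {x36, x39}, {x36, x37, x38, x39}}.
int(A) = ⋃ {U ∈ τ : U ⊆ A}. Opens contained in A: ∅.
Taking the union of these: int(A) = ∅.
cl(A) = ⋂ {C closed : A ⊆ C}. Closed sets containing A: {x36, x37, x38, x39}.
Intersecting these: cl(A) = {x36, x37, x38, x39}.
∂A = cl(A) ∖ int(A) = {x36, x37, x38, x39} ∖ ∅ = {x36, x37, x38, x39}.


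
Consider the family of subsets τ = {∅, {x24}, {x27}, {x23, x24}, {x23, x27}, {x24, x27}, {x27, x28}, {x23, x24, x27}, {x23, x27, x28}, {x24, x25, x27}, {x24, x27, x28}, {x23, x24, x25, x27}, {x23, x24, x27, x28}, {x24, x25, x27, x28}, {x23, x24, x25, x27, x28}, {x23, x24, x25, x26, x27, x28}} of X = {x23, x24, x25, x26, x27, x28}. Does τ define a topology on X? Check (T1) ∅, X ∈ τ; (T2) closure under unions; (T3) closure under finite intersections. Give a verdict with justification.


τ is NOT a topology on X.

Axiom (T1): ∅ ∈ τ? Yes; X ∈ τ? Yes.
Axiom (T2/T3): check pairwise unions and intersections of members of τ.
Counterexample for (T3): {x23, x24} ∩ {x23, x27} = {x23} ∉ τ. Therefore τ is NOT a topology.


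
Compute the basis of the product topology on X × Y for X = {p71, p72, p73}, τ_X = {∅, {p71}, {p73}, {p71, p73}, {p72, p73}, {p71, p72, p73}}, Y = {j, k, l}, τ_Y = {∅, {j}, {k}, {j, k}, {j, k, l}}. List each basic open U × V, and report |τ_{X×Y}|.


Basis B = {∅ × ∅, {p71} × {j}, {p71} × {k}, {p73} × {j}, {p73} × {k}, {p71} × {j, k}, {p71, p73} × {j}, {p71, p73} × {k}, {p72, p73} × {j}, {p72, p73} × {k}, {p73} × {j, k}, {p71} × {j, k, l}, {p71, p72, p73} × {j}, {p71, p72, p73} × {k}, {p73} × {j, k, l}, {p71, p73} × {j, k}, {p72, p73} × {j, k}, {p71, p73} × {j, k, l}, {p71, p72, p73} × {j, k}, {p72, p73} × {j, k, l}, {p71, p72, p73} × {j, k, l}}; |τ_{X×Y}| = 70.

Enumerate products U × V with U ∈ τ_X, V ∈ τ_Y (deduplicated):
  ∅ × ∅ = {} (∅)
  {p71} × {j} = {(p71,j)}
  {p71} × {k} = {(p71,k)}
  {p73} × {j} = {(p73,j)}
  {p73} × {k} = {(p73,k)}
  {p71} × {j, k} = {(p71,j), (p71,k)}
  {p71, p73} × {j} = {(p71,j), (p73,j)}
  {p71, p73} × {k} = {(p71,k), (p73,k)}
  {p72, p73} × {j} = {(p72,j), (p73,j)}
  {p72, p73} × {k} = {(p72,k), (p73,k)}
  {p73} × {j, k} = {(p73,j), (p73,k)}
  {p71} × {j, k, l} = {(p71,j), (p71,k), (p71,l)}
  {p71, p72, p73} × {j} = {(p71,j), (p72,j), (p73,j)}
  {p71, p72, p73} × {k} = {(p71,k), (p72,k), (p73,k)}
  {p73} × {j, k, l} = {(p73,j), (p73,k), (p73,l)}
  {p71, p73} × {j, k} = {(p71,j), (p71,k), (p73,j), (p73,k)}
  {p72, p73} × {j, k} = {(p72,j), (p72,k), (p73,j), (p73,k)}
  {p71, p73} × {j, k, l} = {(p71,j), (p71,k), (p71,l), (p73,j), (p73,k), (p73,l)}
  {p71, p72, p73} × {j, k} = {(p71,j), (p71,k), (p72,j), (p72,k), (p73,j), (p73,k)}
  {p72, p73} × {j, k, l} = {(p72,j), (p72,k), (p72,l), (p73,j), (p73,k), (p73,l)}
  {p71, p72, p73} × {j, k, l} = {(p71,j), (p71,k), (p71,l), (p72,j), (p72,k), (p72,l), (p73,j), (p73,k), (p73,l)}
These 21 distinct sets form the basis B.
Close under arbitrary unions to get τ_{X×Y}; counting gives |τ_{X×Y}| = 70.


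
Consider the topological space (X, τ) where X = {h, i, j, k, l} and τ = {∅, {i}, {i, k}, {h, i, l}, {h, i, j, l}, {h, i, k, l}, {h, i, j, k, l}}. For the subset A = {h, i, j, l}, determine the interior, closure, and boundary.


int(A) = {h, i, j, l}, cl(A) = {h, i, j, k, l}, ∂A = {k}.

Closed sets in (X, τ) are complements of opens:
  closed(X, τ) = {∅, {j}, {k}, {j, k}, {h, j, l}, {h, j, k, l}, {h, i, j, k, l}}.
int(A) = ⋃ {U ∈ τ : U ⊆ A}. Opens contained in A: ∅, {i}, {h, i, l}, {h, i, j, l}.
Taking the union of these: int(A) = {h, i, j, l}.
cl(A) = ⋂ {C closed : A ⊆ C}. Closed sets containing A: {h, i, j, k, l}.
Intersecting these: cl(A) = {h, i, j, k, l}.
∂A = cl(A) ∖ int(A) = {h, i, j, k, l} ∖ {h, i, j, l} = {k}.


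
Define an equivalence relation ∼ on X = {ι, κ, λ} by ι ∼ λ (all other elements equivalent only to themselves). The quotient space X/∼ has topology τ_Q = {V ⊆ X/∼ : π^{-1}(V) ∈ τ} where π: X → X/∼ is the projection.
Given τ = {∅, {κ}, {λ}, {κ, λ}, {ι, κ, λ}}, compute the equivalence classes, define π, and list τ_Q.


X/∼ = {[ι=λ], [κ]}; |τ_Q| = 3.

Equivalence classes: [ι=λ], [κ].
Quotient map π: X → X/∼ sends ι ↦ [ι=λ], κ ↦ [κ], λ ↦ [ι=λ].
For each subset V ⊆ X/∼, compute π^{-1}(V) ⊆ X and check whether π^{-1}(V) ∈ τ. V is open in τ_Q iff π^{-1}(V) ∈ τ.
  V = {}: π^{-1}(V) = ∅ ∈ τ ✓.
  V = {[ι=λ]}: π^{-1}(V) = {ι, λ} ∉ τ ✗.
  V = {[κ]}: π^{-1}(V) = {κ} ∈ τ ✓.
  V = {[ι=λ], [κ]}: π^{-1}(V) = {ι, κ, λ} ∈ τ ✓.
Open sets in the quotient: τ_Q = {{}, {[κ]}, {[ι=λ], [κ]}} (3 elements).


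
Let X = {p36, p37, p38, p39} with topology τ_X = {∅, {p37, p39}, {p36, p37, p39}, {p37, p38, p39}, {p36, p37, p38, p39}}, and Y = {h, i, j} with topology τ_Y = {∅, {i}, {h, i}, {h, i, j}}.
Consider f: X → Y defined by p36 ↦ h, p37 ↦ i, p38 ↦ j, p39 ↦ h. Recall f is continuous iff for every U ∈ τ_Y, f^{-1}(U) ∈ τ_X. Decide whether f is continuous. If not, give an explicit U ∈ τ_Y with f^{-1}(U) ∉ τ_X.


f is NOT continuous.

Compute f^{-1}(U) for each U ∈ τ_Y:
  U = ∅: f^{-1}(U) = ∅ ∈ τ_X ✓.
  U = {i}: f^{-1}(U) = {p37} ∉ τ_X ✗.
  U = {h, i}: f^{-1}(U) = {p36, p37, p39} ∈ τ_X ✓.
  U = {h, i, j}: f^{-1}(U) = {p36, p37, p38, p39} ∈ τ_X ✓.
Found U = {i} with f^{-1}(U) = {p37} not in τ_X. Therefore f is NOT continuous.


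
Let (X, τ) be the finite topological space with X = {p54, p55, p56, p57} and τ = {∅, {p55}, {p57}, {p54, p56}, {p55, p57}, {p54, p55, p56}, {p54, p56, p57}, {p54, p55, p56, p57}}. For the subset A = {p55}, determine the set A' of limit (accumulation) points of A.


A' = ∅

For each x ∈ X, list the open sets U ∈ τ with x ∈ U, then check whether U ∩ (A ∖ {x}) ≠ ∅ for every such U.
  x = p54: open {p54, p56} ∋ x has {p54, p56} ∩ (A ∖ {p54}) = ∅, so x is NOT a limit point.
  x = p55: open {p55} ∋ x has {p55} ∩ (A ∖ {p55}) = ∅, so x is NOT a limit point.
  x = p56: open {p54, p56} ∋ x has {p54, p56} ∩ (A ∖ {p56}) = ∅, so x is NOT a limit point.
  x = p57: open {p57} ∋ x has {p57} ∩ (A ∖ {p57}) = ∅, so x is NOT a limit point.
Collecting: A' = ∅.


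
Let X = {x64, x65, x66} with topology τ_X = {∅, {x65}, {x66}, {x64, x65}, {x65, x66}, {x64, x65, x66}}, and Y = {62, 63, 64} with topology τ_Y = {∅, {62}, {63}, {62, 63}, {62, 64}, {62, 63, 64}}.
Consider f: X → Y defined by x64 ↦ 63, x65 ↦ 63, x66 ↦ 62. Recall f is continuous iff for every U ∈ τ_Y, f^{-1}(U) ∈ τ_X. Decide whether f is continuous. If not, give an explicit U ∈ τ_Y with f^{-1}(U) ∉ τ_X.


f IS continuous.

Compute f^{-1}(U) for each U ∈ τ_Y:
  U = ∅: f^{-1}(U) = ∅ ∈ τ_X ✓.
  U = {62}: f^{-1}(U) = {x66} ∈ τ_X ✓.
  U = {63}: f^{-1}(U) = {x64, x65} ∈ τ_X ✓.
  U = {62, 63}: f^{-1}(U) = {x64, x65, x66} ∈ τ_X ✓.
  U = {62, 64}: f^{-1}(U) = {x66} ∈ τ_X ✓.
  U = {62, 63, 64}: f^{-1}(U) = {x64, x65, x66} ∈ τ_X ✓.
Every preimage lies in τ_X, so f IS continuous.


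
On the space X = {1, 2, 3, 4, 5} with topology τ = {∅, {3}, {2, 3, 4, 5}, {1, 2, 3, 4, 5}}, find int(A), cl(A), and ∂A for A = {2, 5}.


int(A) = ∅, cl(A) = {1, 2, 4, 5}, ∂A = {1, 2, 4, 5}.

Closed sets in (X, τ) are complements of opens:
  closed(X, τ) = {∅, {1}, {1, 2, 4, 5}, {1, 2, 3, 4, 5}}.
int(A) = ⋃ {U ∈ τ : U ⊆ A}. Opens contained in A: ∅.
Taking the union of these: int(A) = ∅.
cl(A) = ⋂ {C closed : A ⊆ C}. Closed sets containing A: {1, 2, 4, 5}, {1, 2, 3, 4, 5}.
Intersecting these: cl(A) = {1, 2, 4, 5}.
∂A = cl(A) ∖ int(A) = {1, 2, 4, 5} ∖ ∅ = {1, 2, 4, 5}.


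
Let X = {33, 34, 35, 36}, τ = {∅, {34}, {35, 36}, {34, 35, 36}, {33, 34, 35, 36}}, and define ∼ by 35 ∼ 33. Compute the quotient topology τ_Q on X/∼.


X/∼ = {[33=35], [34], [36]}; |τ_Q| = 3.

Equivalence classes: [33=35], [34], [36].
Quotient map π: X → X/∼ sends 33 ↦ [33=35], 34 ↦ [34], 35 ↦ [33=35], 36 ↦ [36].
For each subset V ⊆ X/∼, compute π^{-1}(V) ⊆ X and check whether π^{-1}(V) ∈ τ. V is open in τ_Q iff π^{-1}(V) ∈ τ.
  V = {}: π^{-1}(V) = ∅ ∈ τ ✓.
  V = {[33=35]}: π^{-1}(V) = {33, 35} ∉ τ ✗.
  V = {[34]}: π^{-1}(V) = {34} ∈ τ ✓.
  V = {[33=35], [34]}: π^{-1}(V) = {33, 34, 35} ∉ τ ✗.
  V = {[36]}: π^{-1}(V) = {36} ∉ τ ✗.
  V = {[33=35], [36]}: π^{-1}(V) = {33, 35, 36} ∉ τ ✗.
  V = {[34], [36]}: π^{-1}(V) = {34, 36} ∉ τ ✗.
  V = {[33=35], [34], [36]}: π^{-1}(V) = {33, 34, 35, 36} ∈ τ ✓.
Open sets in the quotient: τ_Q = {{}, {[34]}, {[33=35], [34], [36]}} (3 elements).


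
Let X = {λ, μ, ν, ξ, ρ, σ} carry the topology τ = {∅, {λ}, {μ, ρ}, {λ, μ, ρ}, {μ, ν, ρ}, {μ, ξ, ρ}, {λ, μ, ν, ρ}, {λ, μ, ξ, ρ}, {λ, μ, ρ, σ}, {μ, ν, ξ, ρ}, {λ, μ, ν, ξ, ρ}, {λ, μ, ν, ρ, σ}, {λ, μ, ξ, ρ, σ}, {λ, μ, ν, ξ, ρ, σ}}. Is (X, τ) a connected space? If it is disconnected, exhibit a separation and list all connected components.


(X, τ) is connected.

Find clopen sets (U ∈ τ with X ∖ U ∈ τ):
  U = ∅, X ∖ U = {λ, μ, ν, ξ, ρ, σ} — both open, so U is clopen.
  U = {λ, μ, ν, ξ, ρ, σ}, X ∖ U = ∅ — both open, so U is clopen.
Only trivial clopens (∅ and X) exist, so (X, τ) is connected.
Compute connected components by grouping points that agree on all clopens:
  component: {λ, μ, ν, ξ, ρ, σ}


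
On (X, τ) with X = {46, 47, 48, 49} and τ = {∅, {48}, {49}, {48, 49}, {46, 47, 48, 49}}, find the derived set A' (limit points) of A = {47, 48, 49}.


A' = {46, 47}

For each x ∈ X, list the open sets U ∈ τ with x ∈ U, then check whether U ∩ (A ∖ {x}) ≠ ∅ for every such U.
  x = 46: opens ∋ x are {46, 47, 48, 49}; each meets A ∖ {46}, so x IS a limit point.
  x = 47: opens ∋ x are {46, 47, 48, 49}; each meets A ∖ {47}, so x IS a limit point.
  x = 48: open {48} ∋ x has {48} ∩ (A ∖ {48}) = ∅, so x is NOT a limit point.
  x = 49: open {49} ∋ x has {49} ∩ (A ∖ {49}) = ∅, so x is NOT a limit point.
Collecting: A' = {46, 47}.


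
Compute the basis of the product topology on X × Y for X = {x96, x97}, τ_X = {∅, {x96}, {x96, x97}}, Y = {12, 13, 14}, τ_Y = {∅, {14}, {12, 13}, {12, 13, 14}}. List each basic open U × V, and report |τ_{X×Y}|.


Basis B = {∅ × ∅, {x96} × {14}, {x96} × {12, 13}, {x96, x97} × {14}, {x96} × {12, 13, 14}, {x96, x97} × {12, 13}, {x96, x97} × {12, 13, 14}}; |τ_{X×Y}| = 9.

Enumerate products U × V with U ∈ τ_X, V ∈ τ_Y (deduplicated):
  ∅ × ∅ = {} (∅)
  {x96} × {14} = {(x96,14)}
  {x96} × {12, 13} = {(x96,12), (x96,13)}
  {x96, x97} × {14} = {(x96,14), (x97,14)}
  {x96} × {12, 13, 14} = {(x96,12), (x96,13), (x96,14)}
  {x96, x97} × {12, 13} = {(x96,12), (x96,13), (x97,12), (x97,13)}
  {x96, x97} × {12, 13, 14} = {(x96,12), (x96,13), (x96,14), (x97,12), (x97,13), (x97,14)}
These 7 distinct sets form the basis B.
Close under arbitrary unions to get τ_{X×Y}; counting gives |τ_{X×Y}| = 9.


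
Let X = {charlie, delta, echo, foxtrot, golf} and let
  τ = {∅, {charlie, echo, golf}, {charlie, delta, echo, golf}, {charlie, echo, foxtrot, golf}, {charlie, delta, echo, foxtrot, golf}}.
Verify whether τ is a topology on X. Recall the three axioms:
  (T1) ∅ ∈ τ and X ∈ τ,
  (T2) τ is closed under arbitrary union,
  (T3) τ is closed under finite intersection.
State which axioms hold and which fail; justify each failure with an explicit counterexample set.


τ IS a topology on X.

Axiom (T1): ∅ ∈ τ? Yes; X ∈ τ? Yes.
Axiom (T2/T3): check pairwise unions and intersections of members of τ.
All pairwise intersections and unions checked — each lies in τ. Therefore τ satisfies (T1), (T2), (T3): it IS a topology on X.


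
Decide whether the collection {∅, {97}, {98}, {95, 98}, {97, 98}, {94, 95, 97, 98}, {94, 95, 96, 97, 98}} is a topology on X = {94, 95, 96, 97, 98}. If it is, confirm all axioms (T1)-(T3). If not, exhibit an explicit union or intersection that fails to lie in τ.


τ is NOT a topology on X.

Axiom (T1): ∅ ∈ τ? Yes; X ∈ τ? Yes.
Axiom (T2/T3): check pairwise unions and intersections of members of τ.
Counterexample for (T2): {97} ∪ {95, 98} = {95, 97, 98} ∉ τ. Therefore τ is NOT a topology.


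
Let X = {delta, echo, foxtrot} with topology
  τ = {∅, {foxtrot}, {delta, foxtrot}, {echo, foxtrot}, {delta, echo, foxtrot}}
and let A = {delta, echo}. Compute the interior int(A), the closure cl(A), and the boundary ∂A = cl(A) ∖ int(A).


int(A) = ∅, cl(A) = {delta, echo}, ∂A = {delta, echo}.

Closed sets in (X, τ) are complements of opens:
  closed(X, τ) = {∅, {delta}, {echo}, {delta, echo}, {delta, echo, foxtrot}}.
int(A) = ⋃ {U ∈ τ : U ⊆ A}. Opens contained in A: ∅.
Taking the union of these: int(A) = ∅.
cl(A) = ⋂ {C closed : A ⊆ C}. Closed sets containing A: {delta, echo}, {delta, echo, foxtrot}.
Intersecting these: cl(A) = {delta, echo}.
∂A = cl(A) ∖ int(A) = {delta, echo} ∖ ∅ = {delta, echo}.


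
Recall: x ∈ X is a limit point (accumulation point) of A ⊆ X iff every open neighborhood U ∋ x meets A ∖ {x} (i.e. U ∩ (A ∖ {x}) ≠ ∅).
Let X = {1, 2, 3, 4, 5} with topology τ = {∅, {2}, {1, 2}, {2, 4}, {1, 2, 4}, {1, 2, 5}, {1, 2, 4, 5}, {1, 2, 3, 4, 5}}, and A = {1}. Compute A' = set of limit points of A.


A' = {3, 5}

For each x ∈ X, list the open sets U ∈ τ with x ∈ U, then check whether U ∩ (A ∖ {x}) ≠ ∅ for every such U.
  x = 1: open {1, 2} ∋ x has {1, 2} ∩ (A ∖ {1}) = ∅, so x is NOT a limit point.
  x = 2: open {2} ∋ x has {2} ∩ (A ∖ {2}) = ∅, so x is NOT a limit point.
  x = 3: opens ∋ x are {1, 2, 3, 4, 5}; each meets A ∖ {3}, so x IS a limit point.
  x = 4: open {2, 4} ∋ x has {2, 4} ∩ (A ∖ {4}) = ∅, so x is NOT a limit point.
  x = 5: opens ∋ x are {1, 2, 5}, {1, 2, 4, 5}, {1, 2, 3, 4, 5}; each meets A ∖ {5}, so x IS a limit point.
Collecting: A' = {3, 5}.


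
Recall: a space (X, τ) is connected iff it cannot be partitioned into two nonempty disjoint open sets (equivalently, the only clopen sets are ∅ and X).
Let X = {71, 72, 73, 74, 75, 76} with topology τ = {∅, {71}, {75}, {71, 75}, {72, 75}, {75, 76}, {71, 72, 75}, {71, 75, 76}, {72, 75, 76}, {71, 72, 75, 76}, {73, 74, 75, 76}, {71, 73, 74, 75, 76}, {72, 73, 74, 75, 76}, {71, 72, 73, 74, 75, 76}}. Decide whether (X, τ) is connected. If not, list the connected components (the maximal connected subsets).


(X, τ) is disconnected; components = [{71}, {72, 73, 74, 75, 76}].

Find clopen sets (U ∈ τ with X ∖ U ∈ τ):
  U = ∅, X ∖ U = {71, 72, 73, 74, 75, 76} — both open, so U is clopen.
  U = {71}, X ∖ U = {72, 73, 74, 75, 76} — both open, so U is clopen.
  U = {72, 73, 74, 75, 76}, X ∖ U = {71} — both open, so U is clopen.
  U = {71, 72, 73, 74, 75, 76}, X ∖ U = ∅ — both open, so U is clopen.
Nontrivial clopen(s) exist: e.g. {71}. So (X, τ) is disconnected.
Compute connected components by grouping points that agree on all clopens:
  component: {71}
  component: {72, 73, 74, 75, 76}


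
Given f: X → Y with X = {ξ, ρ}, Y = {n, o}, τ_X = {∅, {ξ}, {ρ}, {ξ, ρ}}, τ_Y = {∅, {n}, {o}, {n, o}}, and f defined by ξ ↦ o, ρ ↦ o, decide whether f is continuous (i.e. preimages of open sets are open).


f IS continuous.

Compute f^{-1}(U) for each U ∈ τ_Y:
  U = ∅: f^{-1}(U) = ∅ ∈ τ_X ✓.
  U = {n}: f^{-1}(U) = ∅ ∈ τ_X ✓.
  U = {o}: f^{-1}(U) = {ξ, ρ} ∈ τ_X ✓.
  U = {n, o}: f^{-1}(U) = {ξ, ρ} ∈ τ_X ✓.
Every preimage lies in τ_X, so f IS continuous.


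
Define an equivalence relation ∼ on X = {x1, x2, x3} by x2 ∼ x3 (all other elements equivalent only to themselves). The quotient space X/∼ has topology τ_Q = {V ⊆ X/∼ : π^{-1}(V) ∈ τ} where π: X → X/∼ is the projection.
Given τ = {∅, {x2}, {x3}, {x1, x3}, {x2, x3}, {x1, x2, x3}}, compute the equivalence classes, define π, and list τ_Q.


X/∼ = {[x1], [x2=x3]}; |τ_Q| = 3.

Equivalence classes: [x1], [x2=x3].
Quotient map π: X → X/∼ sends x1 ↦ [x1], x2 ↦ [x2=x3], x3 ↦ [x2=x3].
For each subset V ⊆ X/∼, compute π^{-1}(V) ⊆ X and check whether π^{-1}(V) ∈ τ. V is open in τ_Q iff π^{-1}(V) ∈ τ.
  V = {}: π^{-1}(V) = ∅ ∈ τ ✓.
  V = {[x1]}: π^{-1}(V) = {x1} ∉ τ ✗.
  V = {[x2=x3]}: π^{-1}(V) = {x2, x3} ∈ τ ✓.
  V = {[x1], [x2=x3]}: π^{-1}(V) = {x1, x2, x3} ∈ τ ✓.
Open sets in the quotient: τ_Q = {{}, {[x2=x3]}, {[x1], [x2=x3]}} (3 elements).


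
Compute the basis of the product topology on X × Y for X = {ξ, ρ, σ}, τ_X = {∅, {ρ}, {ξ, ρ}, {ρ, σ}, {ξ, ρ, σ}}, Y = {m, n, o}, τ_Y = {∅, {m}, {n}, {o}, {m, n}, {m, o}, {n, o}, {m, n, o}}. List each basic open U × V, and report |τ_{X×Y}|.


Basis B = {∅ × ∅, {ρ} × {m}, {ρ} × {n}, {ρ} × {o}, {ξ, ρ} × {m}, {ξ, ρ} × {n}, {ξ, ρ} × {o}, {ρ} × {m, n}, {ρ} × {m, o}, {ρ, σ} × {m}, {ρ} × {n, o}, {ρ, σ} × {n}, {ρ, σ} × {o}, {ξ, ρ, σ} × {m}, {ξ, ρ, σ} × {n}, {ξ, ρ, σ} × {o}, {ρ} × {m, n, o}, {ξ, ρ} × {m, n}, {ξ, ρ} × {m, o}, {ξ, ρ} × {n, o}, {ρ, σ} × {m, n}, {ρ, σ} × {m, o}, {ρ, σ} × {n, o}, {ξ, ρ} × {m, n, o}, {ξ, ρ, σ} × {m, n}, {ξ, ρ, σ} × {m, o}, {ξ, ρ, σ} × {n, o}, {ρ, σ} × {m, n, o}, {ξ, ρ, σ} × {m, n, o}}; |τ_{X×Y}| = 125.

Enumerate products U × V with U ∈ τ_X, V ∈ τ_Y (deduplicated):
  ∅ × ∅ = {} (∅)
  {ρ} × {m} = {(ρ,m)}
  {ρ} × {n} = {(ρ,n)}
  {ρ} × {o} = {(ρ,o)}
  {ξ, ρ} × {m} = {(ξ,m), (ρ,m)}
  {ξ, ρ} × {n} = {(ξ,n), (ρ,n)}
  {ξ, ρ} × {o} = {(ξ,o), (ρ,o)}
  {ρ} × {m, n} = {(ρ,m), (ρ,n)}
  {ρ} × {m, o} = {(ρ,m), (ρ,o)}
  {ρ, σ} × {m} = {(ρ,m), (σ,m)}
  {ρ} × {n, o} = {(ρ,n), (ρ,o)}
  {ρ, σ} × {n} = {(ρ,n), (σ,n)}
  {ρ, σ} × {o} = {(ρ,o), (σ,o)}
  {ξ, ρ, σ} × {m} = {(ξ,m), (ρ,m), (σ,m)}
  {ξ, ρ, σ} × {n} = {(ξ,n), (ρ,n), (σ,n)}
  {ξ, ρ, σ} × {o} = {(ξ,o), (ρ,o), (σ,o)}
  {ρ} × {m, n, o} = {(ρ,m), (ρ,n), (ρ,o)}
  {ξ, ρ} × {m, n} = {(ξ,m), (ξ,n), (ρ,m), (ρ,n)}
  {ξ, ρ} × {m, o} = {(ξ,m), (ξ,o), (ρ,m), (ρ,o)}
  {ξ, ρ} × {n, o} = {(ξ,n), (ξ,o), (ρ,n), (ρ,o)}
  {ρ, σ} × {m, n} = {(ρ,m), (ρ,n), (σ,m), (σ,n)}
  {ρ, σ} × {m, o} = {(ρ,m), (ρ,o), (σ,m), (σ,o)}
  {ρ, σ} × {n, o} = {(ρ,n), (ρ,o), (σ,n), (σ,o)}
  {ξ, ρ} × {m, n, o} = {(ξ,m), (ξ,n), (ξ,o), (ρ,m), (ρ,n), (ρ,o)}
  {ξ, ρ, σ} × {m, n} = {(ξ,m), (ξ,n), (ρ,m), (ρ,n), (σ,m), (σ,n)}
  {ξ, ρ, σ} × {m, o} = {(ξ,m), (ξ,o), (ρ,m), (ρ,o), (σ,m), (σ,o)}
  {ξ, ρ, σ} × {n, o} = {(ξ,n), (ξ,o), (ρ,n), (ρ,o), (σ,n), (σ,o)}
  {ρ, σ} × {m, n, o} = {(ρ,m), (ρ,n), (ρ,o), (σ,m), (σ,n), (σ,o)}
  {ξ, ρ, σ} × {m, n, o} = {(ξ,m), (ξ,n), (ξ,o), (ρ,m), (ρ,n), (ρ,o), (σ,m), (σ,n), (σ,o)}
These 29 distinct sets form the basis B.
Close under arbitrary unions to get τ_{X×Y}; counting gives |τ_{X×Y}| = 125.
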